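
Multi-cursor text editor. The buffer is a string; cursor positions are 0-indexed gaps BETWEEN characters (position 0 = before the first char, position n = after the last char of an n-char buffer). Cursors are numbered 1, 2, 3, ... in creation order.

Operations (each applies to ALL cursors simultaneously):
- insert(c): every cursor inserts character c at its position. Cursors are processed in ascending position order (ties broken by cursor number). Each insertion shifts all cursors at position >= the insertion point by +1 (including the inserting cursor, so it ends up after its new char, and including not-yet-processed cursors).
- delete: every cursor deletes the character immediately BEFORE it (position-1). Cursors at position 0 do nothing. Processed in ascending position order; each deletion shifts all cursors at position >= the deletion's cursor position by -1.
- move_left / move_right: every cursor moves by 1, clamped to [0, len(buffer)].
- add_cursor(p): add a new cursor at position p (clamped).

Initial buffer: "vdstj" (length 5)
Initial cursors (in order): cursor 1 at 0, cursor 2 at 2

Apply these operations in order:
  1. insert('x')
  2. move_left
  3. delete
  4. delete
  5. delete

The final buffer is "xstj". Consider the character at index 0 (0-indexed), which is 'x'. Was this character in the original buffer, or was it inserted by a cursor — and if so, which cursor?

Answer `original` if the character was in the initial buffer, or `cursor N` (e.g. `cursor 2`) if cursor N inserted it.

Answer: cursor 2

Derivation:
After op 1 (insert('x')): buffer="xvdxstj" (len 7), cursors c1@1 c2@4, authorship 1..2...
After op 2 (move_left): buffer="xvdxstj" (len 7), cursors c1@0 c2@3, authorship 1..2...
After op 3 (delete): buffer="xvxstj" (len 6), cursors c1@0 c2@2, authorship 1.2...
After op 4 (delete): buffer="xxstj" (len 5), cursors c1@0 c2@1, authorship 12...
After op 5 (delete): buffer="xstj" (len 4), cursors c1@0 c2@0, authorship 2...
Authorship (.=original, N=cursor N): 2 . . .
Index 0: author = 2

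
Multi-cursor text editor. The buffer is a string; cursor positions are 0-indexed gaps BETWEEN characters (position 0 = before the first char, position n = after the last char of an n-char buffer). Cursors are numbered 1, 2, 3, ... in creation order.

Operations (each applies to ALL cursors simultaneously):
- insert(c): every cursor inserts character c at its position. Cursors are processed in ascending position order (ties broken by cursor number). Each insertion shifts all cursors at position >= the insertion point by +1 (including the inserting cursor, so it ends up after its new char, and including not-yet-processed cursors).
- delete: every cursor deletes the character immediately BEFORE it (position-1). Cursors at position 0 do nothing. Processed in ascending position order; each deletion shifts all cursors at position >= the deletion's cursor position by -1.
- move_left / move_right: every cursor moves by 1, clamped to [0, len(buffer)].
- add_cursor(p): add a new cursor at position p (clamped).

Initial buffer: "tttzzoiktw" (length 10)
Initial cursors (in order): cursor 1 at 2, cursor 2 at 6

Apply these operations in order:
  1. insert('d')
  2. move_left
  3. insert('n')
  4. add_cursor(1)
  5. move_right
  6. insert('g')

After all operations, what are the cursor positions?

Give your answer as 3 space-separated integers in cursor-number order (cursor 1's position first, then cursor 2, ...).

After op 1 (insert('d')): buffer="ttdtzzodiktw" (len 12), cursors c1@3 c2@8, authorship ..1....2....
After op 2 (move_left): buffer="ttdtzzodiktw" (len 12), cursors c1@2 c2@7, authorship ..1....2....
After op 3 (insert('n')): buffer="ttndtzzondiktw" (len 14), cursors c1@3 c2@9, authorship ..11....22....
After op 4 (add_cursor(1)): buffer="ttndtzzondiktw" (len 14), cursors c3@1 c1@3 c2@9, authorship ..11....22....
After op 5 (move_right): buffer="ttndtzzondiktw" (len 14), cursors c3@2 c1@4 c2@10, authorship ..11....22....
After op 6 (insert('g')): buffer="ttgndgtzzondgiktw" (len 17), cursors c3@3 c1@6 c2@13, authorship ..3111....222....

Answer: 6 13 3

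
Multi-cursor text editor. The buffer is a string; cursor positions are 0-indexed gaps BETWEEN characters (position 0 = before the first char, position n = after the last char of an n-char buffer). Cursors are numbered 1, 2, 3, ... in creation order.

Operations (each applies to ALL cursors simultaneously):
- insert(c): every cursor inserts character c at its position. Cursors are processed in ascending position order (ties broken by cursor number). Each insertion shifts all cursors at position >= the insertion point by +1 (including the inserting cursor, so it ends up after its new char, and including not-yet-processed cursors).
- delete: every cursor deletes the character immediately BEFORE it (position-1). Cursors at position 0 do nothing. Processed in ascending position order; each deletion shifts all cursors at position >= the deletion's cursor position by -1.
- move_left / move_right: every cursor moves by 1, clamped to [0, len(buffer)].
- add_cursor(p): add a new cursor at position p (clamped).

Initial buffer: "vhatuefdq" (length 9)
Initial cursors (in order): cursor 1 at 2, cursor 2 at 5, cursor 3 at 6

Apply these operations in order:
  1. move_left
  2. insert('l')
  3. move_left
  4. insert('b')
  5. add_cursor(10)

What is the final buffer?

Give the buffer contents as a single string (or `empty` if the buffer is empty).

Answer: vblhatblublefdq

Derivation:
After op 1 (move_left): buffer="vhatuefdq" (len 9), cursors c1@1 c2@4 c3@5, authorship .........
After op 2 (insert('l')): buffer="vlhatlulefdq" (len 12), cursors c1@2 c2@6 c3@8, authorship .1...2.3....
After op 3 (move_left): buffer="vlhatlulefdq" (len 12), cursors c1@1 c2@5 c3@7, authorship .1...2.3....
After op 4 (insert('b')): buffer="vblhatblublefdq" (len 15), cursors c1@2 c2@7 c3@10, authorship .11...22.33....
After op 5 (add_cursor(10)): buffer="vblhatblublefdq" (len 15), cursors c1@2 c2@7 c3@10 c4@10, authorship .11...22.33....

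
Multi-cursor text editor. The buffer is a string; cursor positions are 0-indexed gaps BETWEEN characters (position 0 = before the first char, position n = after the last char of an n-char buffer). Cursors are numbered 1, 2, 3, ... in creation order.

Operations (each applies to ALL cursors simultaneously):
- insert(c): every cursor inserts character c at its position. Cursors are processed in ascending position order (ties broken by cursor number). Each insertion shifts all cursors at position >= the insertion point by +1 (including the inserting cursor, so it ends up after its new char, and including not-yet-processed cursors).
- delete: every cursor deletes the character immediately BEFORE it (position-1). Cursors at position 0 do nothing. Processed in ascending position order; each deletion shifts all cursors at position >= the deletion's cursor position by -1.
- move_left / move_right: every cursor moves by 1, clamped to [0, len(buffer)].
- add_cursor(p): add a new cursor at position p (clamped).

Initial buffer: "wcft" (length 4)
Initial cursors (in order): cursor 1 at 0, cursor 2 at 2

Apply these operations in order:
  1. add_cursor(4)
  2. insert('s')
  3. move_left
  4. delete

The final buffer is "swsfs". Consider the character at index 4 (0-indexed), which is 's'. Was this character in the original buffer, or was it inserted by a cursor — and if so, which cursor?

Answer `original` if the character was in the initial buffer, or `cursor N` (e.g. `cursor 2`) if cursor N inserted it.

Answer: cursor 3

Derivation:
After op 1 (add_cursor(4)): buffer="wcft" (len 4), cursors c1@0 c2@2 c3@4, authorship ....
After op 2 (insert('s')): buffer="swcsfts" (len 7), cursors c1@1 c2@4 c3@7, authorship 1..2..3
After op 3 (move_left): buffer="swcsfts" (len 7), cursors c1@0 c2@3 c3@6, authorship 1..2..3
After op 4 (delete): buffer="swsfs" (len 5), cursors c1@0 c2@2 c3@4, authorship 1.2.3
Authorship (.=original, N=cursor N): 1 . 2 . 3
Index 4: author = 3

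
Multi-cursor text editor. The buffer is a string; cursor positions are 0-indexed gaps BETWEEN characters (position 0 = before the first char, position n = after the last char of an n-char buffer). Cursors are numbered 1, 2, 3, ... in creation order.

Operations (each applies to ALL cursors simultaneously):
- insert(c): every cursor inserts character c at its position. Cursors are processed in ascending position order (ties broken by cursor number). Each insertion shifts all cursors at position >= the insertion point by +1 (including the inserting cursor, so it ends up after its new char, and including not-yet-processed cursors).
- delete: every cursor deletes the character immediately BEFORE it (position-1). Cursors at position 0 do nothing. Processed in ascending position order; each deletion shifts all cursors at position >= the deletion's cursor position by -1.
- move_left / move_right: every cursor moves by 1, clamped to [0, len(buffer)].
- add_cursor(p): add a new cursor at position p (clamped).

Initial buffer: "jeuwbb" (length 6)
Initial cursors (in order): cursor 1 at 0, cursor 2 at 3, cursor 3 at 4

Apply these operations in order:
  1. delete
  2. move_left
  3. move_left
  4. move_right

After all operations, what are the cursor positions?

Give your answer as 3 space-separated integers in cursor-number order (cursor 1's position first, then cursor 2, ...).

Answer: 1 1 1

Derivation:
After op 1 (delete): buffer="jebb" (len 4), cursors c1@0 c2@2 c3@2, authorship ....
After op 2 (move_left): buffer="jebb" (len 4), cursors c1@0 c2@1 c3@1, authorship ....
After op 3 (move_left): buffer="jebb" (len 4), cursors c1@0 c2@0 c3@0, authorship ....
After op 4 (move_right): buffer="jebb" (len 4), cursors c1@1 c2@1 c3@1, authorship ....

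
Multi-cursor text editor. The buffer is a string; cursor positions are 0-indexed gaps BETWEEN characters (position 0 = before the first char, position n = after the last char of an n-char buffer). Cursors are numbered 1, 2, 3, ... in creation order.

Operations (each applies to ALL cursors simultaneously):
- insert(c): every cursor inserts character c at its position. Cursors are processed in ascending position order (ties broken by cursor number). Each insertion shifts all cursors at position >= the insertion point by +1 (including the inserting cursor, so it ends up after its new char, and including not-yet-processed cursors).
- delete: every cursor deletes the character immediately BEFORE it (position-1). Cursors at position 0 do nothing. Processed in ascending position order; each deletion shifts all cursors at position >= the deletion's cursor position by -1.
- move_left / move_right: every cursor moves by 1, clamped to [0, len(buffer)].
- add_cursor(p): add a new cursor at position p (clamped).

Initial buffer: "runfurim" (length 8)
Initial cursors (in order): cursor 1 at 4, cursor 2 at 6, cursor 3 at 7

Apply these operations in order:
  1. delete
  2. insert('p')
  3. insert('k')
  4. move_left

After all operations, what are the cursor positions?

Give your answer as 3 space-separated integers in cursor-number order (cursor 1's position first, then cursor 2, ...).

Answer: 4 9 9

Derivation:
After op 1 (delete): buffer="runum" (len 5), cursors c1@3 c2@4 c3@4, authorship .....
After op 2 (insert('p')): buffer="runpuppm" (len 8), cursors c1@4 c2@7 c3@7, authorship ...1.23.
After op 3 (insert('k')): buffer="runpkuppkkm" (len 11), cursors c1@5 c2@10 c3@10, authorship ...11.2323.
After op 4 (move_left): buffer="runpkuppkkm" (len 11), cursors c1@4 c2@9 c3@9, authorship ...11.2323.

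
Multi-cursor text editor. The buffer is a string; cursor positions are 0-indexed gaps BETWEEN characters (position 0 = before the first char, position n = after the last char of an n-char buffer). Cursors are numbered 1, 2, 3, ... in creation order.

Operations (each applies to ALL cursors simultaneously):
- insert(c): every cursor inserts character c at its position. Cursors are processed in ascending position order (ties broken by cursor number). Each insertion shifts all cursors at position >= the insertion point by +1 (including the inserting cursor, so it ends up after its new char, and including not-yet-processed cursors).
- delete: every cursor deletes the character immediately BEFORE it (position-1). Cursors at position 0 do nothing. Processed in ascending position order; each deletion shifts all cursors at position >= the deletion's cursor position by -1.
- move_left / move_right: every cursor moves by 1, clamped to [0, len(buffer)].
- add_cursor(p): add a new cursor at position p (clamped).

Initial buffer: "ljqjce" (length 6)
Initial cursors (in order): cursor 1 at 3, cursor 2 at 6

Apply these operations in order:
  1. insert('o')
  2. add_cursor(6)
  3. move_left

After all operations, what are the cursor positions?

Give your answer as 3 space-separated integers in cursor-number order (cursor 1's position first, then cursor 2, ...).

After op 1 (insert('o')): buffer="ljqojceo" (len 8), cursors c1@4 c2@8, authorship ...1...2
After op 2 (add_cursor(6)): buffer="ljqojceo" (len 8), cursors c1@4 c3@6 c2@8, authorship ...1...2
After op 3 (move_left): buffer="ljqojceo" (len 8), cursors c1@3 c3@5 c2@7, authorship ...1...2

Answer: 3 7 5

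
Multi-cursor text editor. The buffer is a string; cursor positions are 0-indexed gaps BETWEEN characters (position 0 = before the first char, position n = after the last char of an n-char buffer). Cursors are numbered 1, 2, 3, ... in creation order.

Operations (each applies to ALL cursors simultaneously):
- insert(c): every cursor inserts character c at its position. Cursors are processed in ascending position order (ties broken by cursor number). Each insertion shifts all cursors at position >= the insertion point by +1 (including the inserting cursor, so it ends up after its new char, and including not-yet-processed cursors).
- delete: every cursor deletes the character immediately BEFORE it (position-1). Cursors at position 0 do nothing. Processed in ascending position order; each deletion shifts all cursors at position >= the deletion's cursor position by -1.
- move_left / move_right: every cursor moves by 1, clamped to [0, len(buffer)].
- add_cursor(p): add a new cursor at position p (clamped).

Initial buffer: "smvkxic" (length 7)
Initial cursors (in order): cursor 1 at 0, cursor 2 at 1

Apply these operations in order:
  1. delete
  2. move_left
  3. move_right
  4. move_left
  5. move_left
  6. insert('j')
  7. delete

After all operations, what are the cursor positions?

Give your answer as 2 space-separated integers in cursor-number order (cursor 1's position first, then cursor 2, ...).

After op 1 (delete): buffer="mvkxic" (len 6), cursors c1@0 c2@0, authorship ......
After op 2 (move_left): buffer="mvkxic" (len 6), cursors c1@0 c2@0, authorship ......
After op 3 (move_right): buffer="mvkxic" (len 6), cursors c1@1 c2@1, authorship ......
After op 4 (move_left): buffer="mvkxic" (len 6), cursors c1@0 c2@0, authorship ......
After op 5 (move_left): buffer="mvkxic" (len 6), cursors c1@0 c2@0, authorship ......
After op 6 (insert('j')): buffer="jjmvkxic" (len 8), cursors c1@2 c2@2, authorship 12......
After op 7 (delete): buffer="mvkxic" (len 6), cursors c1@0 c2@0, authorship ......

Answer: 0 0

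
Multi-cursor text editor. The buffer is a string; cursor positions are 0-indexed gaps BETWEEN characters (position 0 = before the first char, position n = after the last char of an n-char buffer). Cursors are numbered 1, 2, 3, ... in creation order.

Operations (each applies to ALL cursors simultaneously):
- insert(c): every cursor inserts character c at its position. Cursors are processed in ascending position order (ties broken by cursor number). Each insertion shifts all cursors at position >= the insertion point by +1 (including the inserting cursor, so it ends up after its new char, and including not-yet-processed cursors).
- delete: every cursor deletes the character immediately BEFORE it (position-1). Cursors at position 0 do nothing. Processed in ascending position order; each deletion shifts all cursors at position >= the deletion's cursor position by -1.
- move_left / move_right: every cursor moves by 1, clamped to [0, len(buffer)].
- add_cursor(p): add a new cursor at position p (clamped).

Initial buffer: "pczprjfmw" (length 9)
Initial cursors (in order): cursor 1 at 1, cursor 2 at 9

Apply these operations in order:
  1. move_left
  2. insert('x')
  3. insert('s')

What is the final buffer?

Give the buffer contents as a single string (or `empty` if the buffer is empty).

After op 1 (move_left): buffer="pczprjfmw" (len 9), cursors c1@0 c2@8, authorship .........
After op 2 (insert('x')): buffer="xpczprjfmxw" (len 11), cursors c1@1 c2@10, authorship 1........2.
After op 3 (insert('s')): buffer="xspczprjfmxsw" (len 13), cursors c1@2 c2@12, authorship 11........22.

Answer: xspczprjfmxsw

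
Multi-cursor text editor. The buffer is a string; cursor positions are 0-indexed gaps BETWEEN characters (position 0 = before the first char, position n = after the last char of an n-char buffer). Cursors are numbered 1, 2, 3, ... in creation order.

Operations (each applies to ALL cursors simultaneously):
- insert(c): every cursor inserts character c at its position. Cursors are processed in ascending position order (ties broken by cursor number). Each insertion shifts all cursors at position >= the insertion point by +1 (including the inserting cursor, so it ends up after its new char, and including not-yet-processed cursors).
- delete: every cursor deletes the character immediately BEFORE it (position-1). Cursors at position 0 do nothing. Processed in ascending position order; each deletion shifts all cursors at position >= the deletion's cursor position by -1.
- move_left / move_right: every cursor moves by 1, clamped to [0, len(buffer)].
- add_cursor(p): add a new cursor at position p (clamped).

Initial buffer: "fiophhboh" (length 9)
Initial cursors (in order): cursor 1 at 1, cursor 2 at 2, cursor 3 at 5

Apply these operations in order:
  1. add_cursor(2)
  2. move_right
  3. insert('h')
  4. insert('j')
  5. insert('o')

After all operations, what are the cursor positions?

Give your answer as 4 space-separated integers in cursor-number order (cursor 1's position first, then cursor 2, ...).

After op 1 (add_cursor(2)): buffer="fiophhboh" (len 9), cursors c1@1 c2@2 c4@2 c3@5, authorship .........
After op 2 (move_right): buffer="fiophhboh" (len 9), cursors c1@2 c2@3 c4@3 c3@6, authorship .........
After op 3 (insert('h')): buffer="fihohhphhhboh" (len 13), cursors c1@3 c2@6 c4@6 c3@10, authorship ..1.24...3...
After op 4 (insert('j')): buffer="fihjohhjjphhhjboh" (len 17), cursors c1@4 c2@9 c4@9 c3@14, authorship ..11.2424...33...
After op 5 (insert('o')): buffer="fihjoohhjjoophhhjoboh" (len 21), cursors c1@5 c2@12 c4@12 c3@18, authorship ..111.242424...333...

Answer: 5 12 18 12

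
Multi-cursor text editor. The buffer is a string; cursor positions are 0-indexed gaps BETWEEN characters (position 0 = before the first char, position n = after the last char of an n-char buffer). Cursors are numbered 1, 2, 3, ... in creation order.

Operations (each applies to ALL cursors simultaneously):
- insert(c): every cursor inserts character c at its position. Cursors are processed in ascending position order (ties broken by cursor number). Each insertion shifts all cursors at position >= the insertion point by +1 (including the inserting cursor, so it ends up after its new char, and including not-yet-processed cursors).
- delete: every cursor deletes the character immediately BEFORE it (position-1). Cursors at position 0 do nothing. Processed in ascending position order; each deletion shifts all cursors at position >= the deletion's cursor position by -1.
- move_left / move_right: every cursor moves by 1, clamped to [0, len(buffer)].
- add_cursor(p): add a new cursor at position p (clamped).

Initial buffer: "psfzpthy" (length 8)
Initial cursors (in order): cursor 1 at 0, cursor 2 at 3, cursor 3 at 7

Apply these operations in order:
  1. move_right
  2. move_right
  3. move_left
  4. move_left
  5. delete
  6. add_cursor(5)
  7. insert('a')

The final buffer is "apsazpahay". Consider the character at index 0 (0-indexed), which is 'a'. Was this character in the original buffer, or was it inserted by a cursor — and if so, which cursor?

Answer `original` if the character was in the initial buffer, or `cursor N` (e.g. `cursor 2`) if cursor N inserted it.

After op 1 (move_right): buffer="psfzpthy" (len 8), cursors c1@1 c2@4 c3@8, authorship ........
After op 2 (move_right): buffer="psfzpthy" (len 8), cursors c1@2 c2@5 c3@8, authorship ........
After op 3 (move_left): buffer="psfzpthy" (len 8), cursors c1@1 c2@4 c3@7, authorship ........
After op 4 (move_left): buffer="psfzpthy" (len 8), cursors c1@0 c2@3 c3@6, authorship ........
After op 5 (delete): buffer="pszphy" (len 6), cursors c1@0 c2@2 c3@4, authorship ......
After op 6 (add_cursor(5)): buffer="pszphy" (len 6), cursors c1@0 c2@2 c3@4 c4@5, authorship ......
After op 7 (insert('a')): buffer="apsazpahay" (len 10), cursors c1@1 c2@4 c3@7 c4@9, authorship 1..2..3.4.
Authorship (.=original, N=cursor N): 1 . . 2 . . 3 . 4 .
Index 0: author = 1

Answer: cursor 1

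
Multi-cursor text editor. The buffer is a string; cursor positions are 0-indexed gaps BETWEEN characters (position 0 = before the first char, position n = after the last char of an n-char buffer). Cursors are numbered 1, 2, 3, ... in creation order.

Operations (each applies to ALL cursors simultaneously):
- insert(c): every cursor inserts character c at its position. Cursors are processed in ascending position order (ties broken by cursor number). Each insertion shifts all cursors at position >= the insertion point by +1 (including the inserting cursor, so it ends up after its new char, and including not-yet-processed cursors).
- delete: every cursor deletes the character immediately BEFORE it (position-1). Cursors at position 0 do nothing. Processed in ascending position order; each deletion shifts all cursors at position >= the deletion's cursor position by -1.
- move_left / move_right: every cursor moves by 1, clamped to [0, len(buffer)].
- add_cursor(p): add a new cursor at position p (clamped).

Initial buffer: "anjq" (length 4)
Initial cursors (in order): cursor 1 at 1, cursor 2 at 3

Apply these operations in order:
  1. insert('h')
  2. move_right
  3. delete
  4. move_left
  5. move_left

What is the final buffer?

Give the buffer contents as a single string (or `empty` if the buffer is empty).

After op 1 (insert('h')): buffer="ahnjhq" (len 6), cursors c1@2 c2@5, authorship .1..2.
After op 2 (move_right): buffer="ahnjhq" (len 6), cursors c1@3 c2@6, authorship .1..2.
After op 3 (delete): buffer="ahjh" (len 4), cursors c1@2 c2@4, authorship .1.2
After op 4 (move_left): buffer="ahjh" (len 4), cursors c1@1 c2@3, authorship .1.2
After op 5 (move_left): buffer="ahjh" (len 4), cursors c1@0 c2@2, authorship .1.2

Answer: ahjh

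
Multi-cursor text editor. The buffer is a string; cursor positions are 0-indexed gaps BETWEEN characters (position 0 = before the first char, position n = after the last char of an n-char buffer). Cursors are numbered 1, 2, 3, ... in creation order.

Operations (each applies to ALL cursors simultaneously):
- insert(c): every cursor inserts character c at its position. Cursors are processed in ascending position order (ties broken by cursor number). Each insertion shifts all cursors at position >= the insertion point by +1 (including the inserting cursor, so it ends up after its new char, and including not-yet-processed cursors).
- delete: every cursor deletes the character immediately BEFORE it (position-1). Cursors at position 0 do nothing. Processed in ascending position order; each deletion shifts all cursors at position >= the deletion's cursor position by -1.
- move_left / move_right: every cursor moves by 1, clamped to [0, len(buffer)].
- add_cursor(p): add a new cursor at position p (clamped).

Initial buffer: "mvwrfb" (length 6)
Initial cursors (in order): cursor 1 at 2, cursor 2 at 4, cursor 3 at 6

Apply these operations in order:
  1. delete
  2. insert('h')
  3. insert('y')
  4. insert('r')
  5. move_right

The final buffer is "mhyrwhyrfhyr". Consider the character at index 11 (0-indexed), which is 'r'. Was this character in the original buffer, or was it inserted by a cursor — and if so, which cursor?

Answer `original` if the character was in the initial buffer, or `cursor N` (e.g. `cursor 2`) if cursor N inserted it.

Answer: cursor 3

Derivation:
After op 1 (delete): buffer="mwf" (len 3), cursors c1@1 c2@2 c3@3, authorship ...
After op 2 (insert('h')): buffer="mhwhfh" (len 6), cursors c1@2 c2@4 c3@6, authorship .1.2.3
After op 3 (insert('y')): buffer="mhywhyfhy" (len 9), cursors c1@3 c2@6 c3@9, authorship .11.22.33
After op 4 (insert('r')): buffer="mhyrwhyrfhyr" (len 12), cursors c1@4 c2@8 c3@12, authorship .111.222.333
After op 5 (move_right): buffer="mhyrwhyrfhyr" (len 12), cursors c1@5 c2@9 c3@12, authorship .111.222.333
Authorship (.=original, N=cursor N): . 1 1 1 . 2 2 2 . 3 3 3
Index 11: author = 3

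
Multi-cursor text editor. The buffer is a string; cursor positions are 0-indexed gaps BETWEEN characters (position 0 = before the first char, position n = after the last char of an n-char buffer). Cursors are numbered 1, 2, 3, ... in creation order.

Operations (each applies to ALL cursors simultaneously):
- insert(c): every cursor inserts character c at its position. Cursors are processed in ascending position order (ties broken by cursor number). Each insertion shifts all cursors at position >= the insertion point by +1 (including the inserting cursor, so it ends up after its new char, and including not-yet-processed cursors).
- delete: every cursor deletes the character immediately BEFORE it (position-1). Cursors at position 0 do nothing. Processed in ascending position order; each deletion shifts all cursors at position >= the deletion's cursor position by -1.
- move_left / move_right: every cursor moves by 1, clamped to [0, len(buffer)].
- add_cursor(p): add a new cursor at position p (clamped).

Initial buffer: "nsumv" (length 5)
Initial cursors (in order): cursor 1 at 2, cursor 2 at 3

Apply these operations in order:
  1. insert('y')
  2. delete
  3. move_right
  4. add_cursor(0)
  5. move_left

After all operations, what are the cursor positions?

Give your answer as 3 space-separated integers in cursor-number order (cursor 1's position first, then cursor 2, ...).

Answer: 2 3 0

Derivation:
After op 1 (insert('y')): buffer="nsyuymv" (len 7), cursors c1@3 c2@5, authorship ..1.2..
After op 2 (delete): buffer="nsumv" (len 5), cursors c1@2 c2@3, authorship .....
After op 3 (move_right): buffer="nsumv" (len 5), cursors c1@3 c2@4, authorship .....
After op 4 (add_cursor(0)): buffer="nsumv" (len 5), cursors c3@0 c1@3 c2@4, authorship .....
After op 5 (move_left): buffer="nsumv" (len 5), cursors c3@0 c1@2 c2@3, authorship .....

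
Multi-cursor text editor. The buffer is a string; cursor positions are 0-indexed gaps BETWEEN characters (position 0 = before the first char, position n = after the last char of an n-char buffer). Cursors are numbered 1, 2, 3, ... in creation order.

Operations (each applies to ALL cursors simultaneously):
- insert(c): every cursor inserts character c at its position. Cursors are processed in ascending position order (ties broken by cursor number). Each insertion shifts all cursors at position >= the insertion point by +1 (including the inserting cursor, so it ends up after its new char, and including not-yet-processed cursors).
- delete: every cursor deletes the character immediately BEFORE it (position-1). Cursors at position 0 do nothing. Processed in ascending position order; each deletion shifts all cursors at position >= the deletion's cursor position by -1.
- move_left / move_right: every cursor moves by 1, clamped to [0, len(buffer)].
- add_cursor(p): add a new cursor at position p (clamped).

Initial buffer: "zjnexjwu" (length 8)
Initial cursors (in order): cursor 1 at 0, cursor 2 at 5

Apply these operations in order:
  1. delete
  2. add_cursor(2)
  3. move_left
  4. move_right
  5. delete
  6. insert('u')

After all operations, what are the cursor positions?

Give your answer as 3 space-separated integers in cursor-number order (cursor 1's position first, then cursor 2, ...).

Answer: 2 4 2

Derivation:
After op 1 (delete): buffer="zjnejwu" (len 7), cursors c1@0 c2@4, authorship .......
After op 2 (add_cursor(2)): buffer="zjnejwu" (len 7), cursors c1@0 c3@2 c2@4, authorship .......
After op 3 (move_left): buffer="zjnejwu" (len 7), cursors c1@0 c3@1 c2@3, authorship .......
After op 4 (move_right): buffer="zjnejwu" (len 7), cursors c1@1 c3@2 c2@4, authorship .......
After op 5 (delete): buffer="njwu" (len 4), cursors c1@0 c3@0 c2@1, authorship ....
After op 6 (insert('u')): buffer="uunujwu" (len 7), cursors c1@2 c3@2 c2@4, authorship 13.2...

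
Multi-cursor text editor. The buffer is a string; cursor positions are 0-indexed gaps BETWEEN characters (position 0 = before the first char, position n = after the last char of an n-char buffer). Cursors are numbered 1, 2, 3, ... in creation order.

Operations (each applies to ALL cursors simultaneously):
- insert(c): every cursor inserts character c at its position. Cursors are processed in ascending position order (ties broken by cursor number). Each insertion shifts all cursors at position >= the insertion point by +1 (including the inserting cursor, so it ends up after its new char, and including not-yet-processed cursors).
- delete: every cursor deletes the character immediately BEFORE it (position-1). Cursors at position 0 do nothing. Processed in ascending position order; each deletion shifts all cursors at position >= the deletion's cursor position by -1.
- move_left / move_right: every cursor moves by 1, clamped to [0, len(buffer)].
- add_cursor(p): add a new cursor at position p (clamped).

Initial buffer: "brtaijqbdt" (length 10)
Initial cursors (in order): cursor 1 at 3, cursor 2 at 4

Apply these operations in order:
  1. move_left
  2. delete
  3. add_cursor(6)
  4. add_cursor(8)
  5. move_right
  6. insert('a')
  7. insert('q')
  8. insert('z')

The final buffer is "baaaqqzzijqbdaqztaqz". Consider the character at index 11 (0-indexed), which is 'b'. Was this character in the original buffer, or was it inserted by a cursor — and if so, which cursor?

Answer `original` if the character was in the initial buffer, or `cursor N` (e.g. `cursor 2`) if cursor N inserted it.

Answer: original

Derivation:
After op 1 (move_left): buffer="brtaijqbdt" (len 10), cursors c1@2 c2@3, authorship ..........
After op 2 (delete): buffer="baijqbdt" (len 8), cursors c1@1 c2@1, authorship ........
After op 3 (add_cursor(6)): buffer="baijqbdt" (len 8), cursors c1@1 c2@1 c3@6, authorship ........
After op 4 (add_cursor(8)): buffer="baijqbdt" (len 8), cursors c1@1 c2@1 c3@6 c4@8, authorship ........
After op 5 (move_right): buffer="baijqbdt" (len 8), cursors c1@2 c2@2 c3@7 c4@8, authorship ........
After op 6 (insert('a')): buffer="baaaijqbdata" (len 12), cursors c1@4 c2@4 c3@10 c4@12, authorship ..12.....3.4
After op 7 (insert('q')): buffer="baaaqqijqbdaqtaq" (len 16), cursors c1@6 c2@6 c3@13 c4@16, authorship ..1212.....33.44
After op 8 (insert('z')): buffer="baaaqqzzijqbdaqztaqz" (len 20), cursors c1@8 c2@8 c3@16 c4@20, authorship ..121212.....333.444
Authorship (.=original, N=cursor N): . . 1 2 1 2 1 2 . . . . . 3 3 3 . 4 4 4
Index 11: author = original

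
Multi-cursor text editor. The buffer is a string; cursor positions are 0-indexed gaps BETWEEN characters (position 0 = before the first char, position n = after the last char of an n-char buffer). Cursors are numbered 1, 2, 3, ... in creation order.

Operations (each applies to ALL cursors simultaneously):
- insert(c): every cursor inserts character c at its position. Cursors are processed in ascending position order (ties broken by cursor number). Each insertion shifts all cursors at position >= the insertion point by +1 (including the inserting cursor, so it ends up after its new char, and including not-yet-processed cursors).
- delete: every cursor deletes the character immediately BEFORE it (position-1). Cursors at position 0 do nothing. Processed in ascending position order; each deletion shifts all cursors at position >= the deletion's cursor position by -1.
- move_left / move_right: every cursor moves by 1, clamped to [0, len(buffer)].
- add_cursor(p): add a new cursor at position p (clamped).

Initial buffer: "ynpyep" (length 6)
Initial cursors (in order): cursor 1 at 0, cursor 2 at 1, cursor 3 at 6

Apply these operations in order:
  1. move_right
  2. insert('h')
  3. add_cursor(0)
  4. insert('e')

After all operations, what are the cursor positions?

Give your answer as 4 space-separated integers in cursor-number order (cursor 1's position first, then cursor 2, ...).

Answer: 4 7 13 1

Derivation:
After op 1 (move_right): buffer="ynpyep" (len 6), cursors c1@1 c2@2 c3@6, authorship ......
After op 2 (insert('h')): buffer="yhnhpyeph" (len 9), cursors c1@2 c2@4 c3@9, authorship .1.2....3
After op 3 (add_cursor(0)): buffer="yhnhpyeph" (len 9), cursors c4@0 c1@2 c2@4 c3@9, authorship .1.2....3
After op 4 (insert('e')): buffer="eyhenhepyephe" (len 13), cursors c4@1 c1@4 c2@7 c3@13, authorship 4.11.22....33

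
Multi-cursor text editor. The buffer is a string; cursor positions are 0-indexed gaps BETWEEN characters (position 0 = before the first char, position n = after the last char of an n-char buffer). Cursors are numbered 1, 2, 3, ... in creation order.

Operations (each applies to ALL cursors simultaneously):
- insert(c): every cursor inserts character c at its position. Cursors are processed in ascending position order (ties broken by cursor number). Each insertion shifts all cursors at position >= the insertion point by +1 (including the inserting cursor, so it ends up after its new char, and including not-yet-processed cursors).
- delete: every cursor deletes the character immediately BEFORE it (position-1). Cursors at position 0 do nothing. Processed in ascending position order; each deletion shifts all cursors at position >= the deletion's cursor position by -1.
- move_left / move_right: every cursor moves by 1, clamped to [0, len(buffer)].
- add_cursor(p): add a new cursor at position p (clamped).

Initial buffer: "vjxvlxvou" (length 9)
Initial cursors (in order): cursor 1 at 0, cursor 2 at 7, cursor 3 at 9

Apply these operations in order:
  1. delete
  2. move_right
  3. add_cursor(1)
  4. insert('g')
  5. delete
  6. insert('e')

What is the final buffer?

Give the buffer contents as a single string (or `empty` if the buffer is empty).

After op 1 (delete): buffer="vjxvlxo" (len 7), cursors c1@0 c2@6 c3@7, authorship .......
After op 2 (move_right): buffer="vjxvlxo" (len 7), cursors c1@1 c2@7 c3@7, authorship .......
After op 3 (add_cursor(1)): buffer="vjxvlxo" (len 7), cursors c1@1 c4@1 c2@7 c3@7, authorship .......
After op 4 (insert('g')): buffer="vggjxvlxogg" (len 11), cursors c1@3 c4@3 c2@11 c3@11, authorship .14......23
After op 5 (delete): buffer="vjxvlxo" (len 7), cursors c1@1 c4@1 c2@7 c3@7, authorship .......
After op 6 (insert('e')): buffer="veejxvlxoee" (len 11), cursors c1@3 c4@3 c2@11 c3@11, authorship .14......23

Answer: veejxvlxoee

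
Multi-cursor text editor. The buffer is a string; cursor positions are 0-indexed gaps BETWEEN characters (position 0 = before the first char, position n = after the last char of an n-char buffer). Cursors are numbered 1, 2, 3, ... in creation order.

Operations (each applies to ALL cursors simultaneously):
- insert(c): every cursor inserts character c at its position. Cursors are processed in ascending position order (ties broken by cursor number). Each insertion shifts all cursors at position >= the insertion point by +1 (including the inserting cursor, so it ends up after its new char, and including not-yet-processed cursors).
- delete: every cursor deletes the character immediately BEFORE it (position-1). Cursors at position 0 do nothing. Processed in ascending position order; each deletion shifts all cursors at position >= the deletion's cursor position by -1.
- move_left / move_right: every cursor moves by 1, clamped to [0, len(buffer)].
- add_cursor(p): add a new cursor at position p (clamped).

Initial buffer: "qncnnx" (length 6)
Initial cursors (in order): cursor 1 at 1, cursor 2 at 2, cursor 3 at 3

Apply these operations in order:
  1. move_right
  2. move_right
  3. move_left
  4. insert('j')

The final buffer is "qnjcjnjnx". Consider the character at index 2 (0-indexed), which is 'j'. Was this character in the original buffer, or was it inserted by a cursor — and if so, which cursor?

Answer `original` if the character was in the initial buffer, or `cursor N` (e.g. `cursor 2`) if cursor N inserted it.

After op 1 (move_right): buffer="qncnnx" (len 6), cursors c1@2 c2@3 c3@4, authorship ......
After op 2 (move_right): buffer="qncnnx" (len 6), cursors c1@3 c2@4 c3@5, authorship ......
After op 3 (move_left): buffer="qncnnx" (len 6), cursors c1@2 c2@3 c3@4, authorship ......
After op 4 (insert('j')): buffer="qnjcjnjnx" (len 9), cursors c1@3 c2@5 c3@7, authorship ..1.2.3..
Authorship (.=original, N=cursor N): . . 1 . 2 . 3 . .
Index 2: author = 1

Answer: cursor 1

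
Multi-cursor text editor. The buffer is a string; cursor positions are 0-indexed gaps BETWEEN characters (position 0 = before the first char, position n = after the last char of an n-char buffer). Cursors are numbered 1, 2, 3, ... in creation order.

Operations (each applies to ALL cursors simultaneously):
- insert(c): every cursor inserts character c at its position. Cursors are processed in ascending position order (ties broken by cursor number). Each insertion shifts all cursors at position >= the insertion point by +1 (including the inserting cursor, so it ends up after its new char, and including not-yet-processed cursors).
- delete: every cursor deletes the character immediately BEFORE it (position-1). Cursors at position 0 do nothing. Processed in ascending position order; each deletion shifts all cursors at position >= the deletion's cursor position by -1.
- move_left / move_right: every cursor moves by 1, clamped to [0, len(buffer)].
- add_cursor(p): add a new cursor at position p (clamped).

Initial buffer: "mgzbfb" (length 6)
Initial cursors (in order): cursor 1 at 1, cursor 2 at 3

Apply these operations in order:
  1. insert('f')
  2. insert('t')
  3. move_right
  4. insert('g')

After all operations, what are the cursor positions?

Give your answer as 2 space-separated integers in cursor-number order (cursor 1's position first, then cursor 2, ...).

Answer: 5 10

Derivation:
After op 1 (insert('f')): buffer="mfgzfbfb" (len 8), cursors c1@2 c2@5, authorship .1..2...
After op 2 (insert('t')): buffer="mftgzftbfb" (len 10), cursors c1@3 c2@7, authorship .11..22...
After op 3 (move_right): buffer="mftgzftbfb" (len 10), cursors c1@4 c2@8, authorship .11..22...
After op 4 (insert('g')): buffer="mftggzftbgfb" (len 12), cursors c1@5 c2@10, authorship .11.1.22.2..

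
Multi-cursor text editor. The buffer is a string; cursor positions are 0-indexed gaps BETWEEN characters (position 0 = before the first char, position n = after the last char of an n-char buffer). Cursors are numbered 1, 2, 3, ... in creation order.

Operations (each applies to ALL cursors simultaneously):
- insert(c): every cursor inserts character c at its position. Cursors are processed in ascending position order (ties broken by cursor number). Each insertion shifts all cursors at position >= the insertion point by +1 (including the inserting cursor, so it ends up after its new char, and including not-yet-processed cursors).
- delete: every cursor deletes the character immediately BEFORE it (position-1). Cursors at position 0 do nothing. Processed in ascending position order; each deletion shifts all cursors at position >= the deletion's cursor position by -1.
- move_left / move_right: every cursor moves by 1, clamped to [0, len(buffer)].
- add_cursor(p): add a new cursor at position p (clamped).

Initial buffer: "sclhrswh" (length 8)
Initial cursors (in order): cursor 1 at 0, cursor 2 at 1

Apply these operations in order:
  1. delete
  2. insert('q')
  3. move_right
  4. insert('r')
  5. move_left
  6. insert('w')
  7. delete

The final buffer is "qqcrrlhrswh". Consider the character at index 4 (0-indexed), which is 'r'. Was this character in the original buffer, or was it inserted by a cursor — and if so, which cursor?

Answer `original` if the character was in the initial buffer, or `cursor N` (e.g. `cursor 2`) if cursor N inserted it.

Answer: cursor 2

Derivation:
After op 1 (delete): buffer="clhrswh" (len 7), cursors c1@0 c2@0, authorship .......
After op 2 (insert('q')): buffer="qqclhrswh" (len 9), cursors c1@2 c2@2, authorship 12.......
After op 3 (move_right): buffer="qqclhrswh" (len 9), cursors c1@3 c2@3, authorship 12.......
After op 4 (insert('r')): buffer="qqcrrlhrswh" (len 11), cursors c1@5 c2@5, authorship 12.12......
After op 5 (move_left): buffer="qqcrrlhrswh" (len 11), cursors c1@4 c2@4, authorship 12.12......
After op 6 (insert('w')): buffer="qqcrwwrlhrswh" (len 13), cursors c1@6 c2@6, authorship 12.1122......
After op 7 (delete): buffer="qqcrrlhrswh" (len 11), cursors c1@4 c2@4, authorship 12.12......
Authorship (.=original, N=cursor N): 1 2 . 1 2 . . . . . .
Index 4: author = 2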